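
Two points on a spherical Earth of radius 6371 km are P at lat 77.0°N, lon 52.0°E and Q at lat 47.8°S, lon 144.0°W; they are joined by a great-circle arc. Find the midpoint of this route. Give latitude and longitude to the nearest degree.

The haversine formula gives a central angle δ ≈ 2.620 rad (150.1°) between the endpoints.
Interpolate at f = 1/2 with slerp weights a = sin((1−f)δ)/sin δ ≈ 1.939, b = sin(fδ)/sin δ ≈ 1.939.
p = a·p₁ + b·p₂ ≈ (-0.785, -0.422, 0.453); φ = arcsin(p_z) ≈ 26.94°, λ = atan2(p_y, p_x) ≈ -151.75°.

≈ lat 27°N, lon 152°W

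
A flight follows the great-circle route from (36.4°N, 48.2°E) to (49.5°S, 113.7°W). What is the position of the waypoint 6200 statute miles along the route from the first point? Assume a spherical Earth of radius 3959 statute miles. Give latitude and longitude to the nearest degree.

Write both endpoints as unit vectors p₁, p₂ with components (cos φ cos λ, cos φ sin λ, sin φ).
The central angle between the endpoints is δ = arccos(p₁·p₂) ≈ 2.818 rad (161.5°). The total great-circle distance is δ·R ≈ 2.818 × 3959 ≈ 11157 mi, so the target fraction is f = 6200/11157 ≈ 0.556.
Interpolate at f ≈ 0.556 with slerp weights a = sin((1−f)δ)/sin δ ≈ 2.987, b = sin(fδ)/sin δ ≈ 3.145.
p = a·p₁ + b·p₂ ≈ (0.781, -0.078, -0.619); φ = arcsin(p_z) ≈ -38.26°, λ = atan2(p_y, p_x) ≈ -5.72°.

≈ (38°S, 6°W)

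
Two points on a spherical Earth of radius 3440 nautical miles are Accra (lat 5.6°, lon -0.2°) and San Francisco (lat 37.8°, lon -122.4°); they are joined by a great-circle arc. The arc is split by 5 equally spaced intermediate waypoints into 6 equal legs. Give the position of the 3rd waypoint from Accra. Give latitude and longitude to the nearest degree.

Write both endpoints as unit vectors p₁, p₂ with components (cos φ cos λ, cos φ sin λ, sin φ).
The central angle between the endpoints is δ = arccos(p₁·p₂) ≈ 1.938 rad (111.1°).
Interpolate at f = 3/6 with slerp weights a = sin((1−f)δ)/sin δ ≈ 0.883, b = sin(fδ)/sin δ ≈ 0.883.
p = a·p₁ + b·p₂ ≈ (0.505, -0.592, 0.628); φ = arcsin(p_z) ≈ 38.87°, λ = atan2(p_y, p_x) ≈ -49.55°.

≈ lat 39°, lon -50°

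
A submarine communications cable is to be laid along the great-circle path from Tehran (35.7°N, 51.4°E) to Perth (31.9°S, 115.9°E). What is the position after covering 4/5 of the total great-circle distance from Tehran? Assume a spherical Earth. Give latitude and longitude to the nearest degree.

≈ 19°S, 102°E

From cos δ = sin φ₁ sin φ₂ + cos φ₁ cos φ₂ cos Δλ, the central angle is δ ≈ 1.582 rad (90.7°).
Interpolate at f = 4/5 with slerp weights a = sin((1−f)δ)/sin δ ≈ 0.311, b = sin(fδ)/sin δ ≈ 0.954.
p = a·p₁ + b·p₂ ≈ (-0.196, 0.926, -0.322); φ = arcsin(p_z) ≈ -18.81°, λ = atan2(p_y, p_x) ≈ 101.95°.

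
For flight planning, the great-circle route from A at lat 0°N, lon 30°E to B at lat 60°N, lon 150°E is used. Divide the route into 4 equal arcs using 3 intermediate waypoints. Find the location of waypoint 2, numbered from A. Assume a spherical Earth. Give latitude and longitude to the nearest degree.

≈ lat 45°N, lon 60°E

From cos δ = sin φ₁ sin φ₂ + cos φ₁ cos φ₂ cos Δλ, the central angle is δ ≈ 1.823 rad (104.5°).
Interpolate at f = 2/4 with slerp weights a = sin((1−f)δ)/sin δ ≈ 0.816, b = sin(fδ)/sin δ ≈ 0.816.
p = a·p₁ + b·p₂ ≈ (0.354, 0.612, 0.707); φ = arcsin(p_z) ≈ 45.00°, λ = atan2(p_y, p_x) ≈ 60.00°.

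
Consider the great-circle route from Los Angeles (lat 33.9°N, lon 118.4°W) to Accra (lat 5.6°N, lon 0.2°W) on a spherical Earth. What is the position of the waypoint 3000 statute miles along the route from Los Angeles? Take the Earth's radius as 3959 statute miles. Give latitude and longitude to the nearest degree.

Write both endpoints as unit vectors p₁, p₂ with components (cos φ cos λ, cos φ sin λ, sin φ).
The central angle between the endpoints is δ = arccos(p₁·p₂) ≈ 1.913 rad (109.6°). The total great-circle distance is δ·R ≈ 1.913 × 3959 ≈ 7575 mi, so the target fraction is f = 3000/7575 ≈ 0.396.
Interpolate at f ≈ 0.396 with slerp weights a = sin((1−f)δ)/sin δ ≈ 0.971, b = sin(fδ)/sin δ ≈ 0.730.
p = a·p₁ + b·p₂ ≈ (0.343, -0.712, 0.613); φ = arcsin(p_z) ≈ 37.81°, λ = atan2(p_y, p_x) ≈ -64.29°.

≈ lat 38°N, lon 64°W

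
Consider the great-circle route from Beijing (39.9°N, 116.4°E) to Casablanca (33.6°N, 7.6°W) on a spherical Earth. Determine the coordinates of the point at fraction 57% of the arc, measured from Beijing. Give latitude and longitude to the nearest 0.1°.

≈ 56.5°N, 38.6°E

Convert each endpoint to a unit vector on the sphere (x = cos φ cos λ, y = cos φ sin λ, z = sin φ).
The central angle between the endpoints is δ = arccos(p₁·p₂) ≈ 1.573 rad (90.1°).
Interpolate at f = 0.57 with slerp weights a = sin((1−f)δ)/sin δ ≈ 0.626, b = sin(fδ)/sin δ ≈ 0.781.
p = a·p₁ + b·p₂ ≈ (0.431, 0.344, 0.834); φ = arcsin(p_z) ≈ 56.50°, λ = atan2(p_y, p_x) ≈ 38.57°.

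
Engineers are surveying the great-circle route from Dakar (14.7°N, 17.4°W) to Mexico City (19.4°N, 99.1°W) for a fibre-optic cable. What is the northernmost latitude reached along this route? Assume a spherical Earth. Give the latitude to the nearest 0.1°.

The great circle lies in the plane with unit normal n̂ = (p₁ × p₂)/|p₁ × p₂|.
Here n̂_z ≈ -0.925; the vertex latitude is φ_max = arccos|n̂_z| ≈ 22.4°.
Check via Clairaut: cos φ_max = |cos φ₁| · sin C = cos(14.7°)·sin(72.9°) ≈ 0.925, again giving ≈ 22.4°.

≈ 22.4°N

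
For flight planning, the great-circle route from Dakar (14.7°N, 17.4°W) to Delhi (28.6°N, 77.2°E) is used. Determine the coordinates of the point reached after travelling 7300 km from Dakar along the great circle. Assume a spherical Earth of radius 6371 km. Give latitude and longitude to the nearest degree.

From cos δ = sin φ₁ sin φ₂ + cos φ₁ cos φ₂ cos Δλ, the central angle is δ ≈ 1.517 rad (86.9°). The total great-circle distance is δ·R ≈ 1.517 × 6371 ≈ 9667 km, so the target fraction is f = 7300/9667 ≈ 0.755.
Interpolate at f ≈ 0.755 with slerp weights a = sin((1−f)δ)/sin δ ≈ 0.364, b = sin(fδ)/sin δ ≈ 0.912.
p = a·p₁ + b·p₂ ≈ (0.513, 0.676, 0.529); φ = arcsin(p_z) ≈ 31.94°, λ = atan2(p_y, p_x) ≈ 52.80°.

≈ 32°N, 53°E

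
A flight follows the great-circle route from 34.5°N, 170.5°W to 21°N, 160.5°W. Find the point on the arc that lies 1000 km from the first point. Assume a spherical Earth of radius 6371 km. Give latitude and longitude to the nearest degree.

≈ 27°N, 165°W

The haversine formula gives a central angle δ ≈ 0.281 rad (16.1°) between the endpoints. The total great-circle distance is δ·R ≈ 0.281 × 6371 ≈ 1792 km, so the target fraction is f = 1000/1792 ≈ 0.558.
Interpolate at f ≈ 0.558 with slerp weights a = sin((1−f)δ)/sin δ ≈ 0.447, b = sin(fδ)/sin δ ≈ 0.563.
p = a·p₁ + b·p₂ ≈ (-0.859, -0.236, 0.455); φ = arcsin(p_z) ≈ 27.06°, λ = atan2(p_y, p_x) ≈ -164.62°.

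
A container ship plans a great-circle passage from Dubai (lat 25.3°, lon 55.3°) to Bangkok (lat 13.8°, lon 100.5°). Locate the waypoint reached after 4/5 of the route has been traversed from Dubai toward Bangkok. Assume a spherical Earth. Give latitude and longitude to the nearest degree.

Write both endpoints as unit vectors p₁, p₂ with components (cos φ cos λ, cos φ sin λ, sin φ).
The central angle between the endpoints is δ = arccos(p₁·p₂) ≈ 0.766 rad (43.9°).
Interpolate at f = 4/5 with slerp weights a = sin((1−f)δ)/sin δ ≈ 0.220, b = sin(fδ)/sin δ ≈ 0.830.
p = a·p₁ + b·p₂ ≈ (-0.034, 0.956, 0.292); φ = arcsin(p_z) ≈ 16.98°, λ = atan2(p_y, p_x) ≈ 92.01°.

≈ lat 17°, lon 92°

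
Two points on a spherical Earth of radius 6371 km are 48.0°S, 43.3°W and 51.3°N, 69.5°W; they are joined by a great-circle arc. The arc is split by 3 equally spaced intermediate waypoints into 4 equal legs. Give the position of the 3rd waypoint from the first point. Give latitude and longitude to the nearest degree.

Convert each endpoint to a unit vector on the sphere (x = cos φ cos λ, y = cos φ sin λ, z = sin φ).
The central angle between the endpoints is δ = arccos(p₁·p₂) ≈ 1.777 rad (101.8°).
Interpolate at f = 3/4 with slerp weights a = sin((1−f)δ)/sin δ ≈ 0.439, b = sin(fδ)/sin δ ≈ 0.993.
p = a·p₁ + b·p₂ ≈ (0.431, -0.783, 0.449); φ = arcsin(p_z) ≈ 26.65°, λ = atan2(p_y, p_x) ≈ -61.16°.

≈ 27°N, 61°W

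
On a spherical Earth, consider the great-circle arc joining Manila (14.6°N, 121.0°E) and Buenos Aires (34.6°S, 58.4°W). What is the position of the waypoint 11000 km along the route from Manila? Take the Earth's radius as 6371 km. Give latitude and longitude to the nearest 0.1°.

≈ (84.2°S, 106.9°E)

Convert each endpoint to a unit vector on the sphere (x = cos φ cos λ, y = cos φ sin λ, z = sin φ).
The central angle between the endpoints is δ = arccos(p₁·p₂) ≈ 2.792 rad (160.0°). The total great-circle distance is δ·R ≈ 2.792 × 6371 ≈ 17790 km, so the target fraction is f = 11000/17790 ≈ 0.618.
Interpolate at f ≈ 0.618 with slerp weights a = sin((1−f)δ)/sin δ ≈ 2.558, b = sin(fδ)/sin δ ≈ 2.887.
p = a·p₁ + b·p₂ ≈ (-0.030, 0.098, -0.995); φ = arcsin(p_z) ≈ -84.15°, λ = atan2(p_y, p_x) ≈ 106.86°.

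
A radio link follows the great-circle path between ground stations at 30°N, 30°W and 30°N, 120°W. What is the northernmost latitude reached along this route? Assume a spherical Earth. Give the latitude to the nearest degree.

≈ 39°N

The great circle lies in the plane with unit normal n̂ = (p₁ × p₂)/|p₁ × p₂|.
Here n̂_z ≈ -0.775; the vertex latitude is φ_max = arccos|n̂_z| ≈ 39.2°.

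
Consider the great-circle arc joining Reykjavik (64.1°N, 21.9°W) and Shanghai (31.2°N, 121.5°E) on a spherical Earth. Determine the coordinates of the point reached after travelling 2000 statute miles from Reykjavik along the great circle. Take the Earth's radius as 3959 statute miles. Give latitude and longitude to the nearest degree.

Write both endpoints as unit vectors p₁, p₂ with components (cos φ cos λ, cos φ sin λ, sin φ).
The central angle between the endpoints is δ = arccos(p₁·p₂) ≈ 1.404 rad (80.4°). The total great-circle distance is δ·R ≈ 1.404 × 3959 ≈ 5558 mi, so the target fraction is f = 2000/5558 ≈ 0.360.
Interpolate at f ≈ 0.360 with slerp weights a = sin((1−f)δ)/sin δ ≈ 0.794, b = sin(fδ)/sin δ ≈ 0.491.
p = a·p₁ + b·p₂ ≈ (0.102, 0.229, 0.968); φ = arcsin(p_z) ≈ 75.49°, λ = atan2(p_y, p_x) ≈ 65.90°.

≈ 75°N, 66°E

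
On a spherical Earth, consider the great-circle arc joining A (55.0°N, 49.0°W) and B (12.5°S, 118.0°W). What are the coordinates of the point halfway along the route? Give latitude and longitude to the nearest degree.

Convert each endpoint to a unit vector on the sphere (x = cos φ cos λ, y = cos φ sin λ, z = sin φ).
The central angle between the endpoints is δ = arccos(p₁·p₂) ≈ 1.547 rad (88.7°).
Interpolate at f = 1/2 with slerp weights a = sin((1−f)δ)/sin δ ≈ 0.699, b = sin(fδ)/sin δ ≈ 0.699.
p = a·p₁ + b·p₂ ≈ (-0.057, -0.905, 0.421); φ = arcsin(p_z) ≈ 24.92°, λ = atan2(p_y, p_x) ≈ -93.63°.

≈ (25°N, 94°W)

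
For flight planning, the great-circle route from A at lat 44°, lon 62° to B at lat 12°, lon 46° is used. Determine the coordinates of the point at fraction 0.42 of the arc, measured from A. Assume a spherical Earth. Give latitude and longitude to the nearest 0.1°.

≈ lat 30.8°, lon 54.0°

Convert each endpoint to a unit vector on the sphere (x = cos φ cos λ, y = cos φ sin λ, z = sin φ).
The central angle between the endpoints is δ = arccos(p₁·p₂) ≈ 0.608 rad (34.8°).
Interpolate at f = 0.42 with slerp weights a = sin((1−f)δ)/sin δ ≈ 0.605, b = sin(fδ)/sin δ ≈ 0.442.
p = a·p₁ + b·p₂ ≈ (0.505, 0.695, 0.512); φ = arcsin(p_z) ≈ 30.79°, λ = atan2(p_y, p_x) ≈ 54.02°.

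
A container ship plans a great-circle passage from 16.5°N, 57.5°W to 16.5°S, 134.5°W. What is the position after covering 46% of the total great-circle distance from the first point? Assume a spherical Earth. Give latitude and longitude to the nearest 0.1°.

Convert each endpoint to a unit vector on the sphere (x = cos φ cos λ, y = cos φ sin λ, z = sin φ).
The central angle between the endpoints is δ = arccos(p₁·p₂) ≈ 1.444 rad (82.8°).
Interpolate at f = 0.46 with slerp weights a = sin((1−f)δ)/sin δ ≈ 0.709, b = sin(fδ)/sin δ ≈ 0.622.
p = a·p₁ + b·p₂ ≈ (-0.053, -0.998, 0.025); φ = arcsin(p_z) ≈ 1.42°, λ = atan2(p_y, p_x) ≈ -93.01°.

≈ 1.4°N, 93.0°W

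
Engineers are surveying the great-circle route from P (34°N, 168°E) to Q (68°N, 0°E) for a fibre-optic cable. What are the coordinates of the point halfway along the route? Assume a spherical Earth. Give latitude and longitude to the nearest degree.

From cos δ = sin φ₁ sin φ₂ + cos φ₁ cos φ₂ cos Δλ, the central angle is δ ≈ 1.354 rad (77.6°).
Interpolate at f = 1/2 with slerp weights a = sin((1−f)δ)/sin δ ≈ 0.642, b = sin(fδ)/sin δ ≈ 0.642.
p = a·p₁ + b·p₂ ≈ (-0.280, 0.111, 0.954); φ = arcsin(p_z) ≈ 72.48°, λ = atan2(p_y, p_x) ≈ 158.44°.

≈ (72°N, 158°E)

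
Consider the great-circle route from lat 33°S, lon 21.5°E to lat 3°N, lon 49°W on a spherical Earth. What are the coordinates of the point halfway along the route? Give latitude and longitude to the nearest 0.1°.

Write both endpoints as unit vectors p₁, p₂ with components (cos φ cos λ, cos φ sin λ, sin φ).
The central angle between the endpoints is δ = arccos(p₁·p₂) ≈ 1.317 rad (75.5°).
Interpolate at f = 1/2 with slerp weights a = sin((1−f)δ)/sin δ ≈ 0.632, b = sin(fδ)/sin δ ≈ 0.632.
p = a·p₁ + b·p₂ ≈ (0.907, -0.282, -0.311); φ = arcsin(p_z) ≈ -18.13°, λ = atan2(p_y, p_x) ≈ -17.27°.

≈ lat 18.1°S, lon 17.3°W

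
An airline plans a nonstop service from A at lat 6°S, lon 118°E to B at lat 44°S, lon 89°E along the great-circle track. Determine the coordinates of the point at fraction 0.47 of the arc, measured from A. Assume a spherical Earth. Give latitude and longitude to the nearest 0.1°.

≈ lat 24.5°S, lon 106.7°E

Write both endpoints as unit vectors p₁, p₂ with components (cos φ cos λ, cos φ sin λ, sin φ).
The central angle between the endpoints is δ = arccos(p₁·p₂) ≈ 0.798 rad (45.7°).
Interpolate at f = 0.47 with slerp weights a = sin((1−f)δ)/sin δ ≈ 0.573, b = sin(fδ)/sin δ ≈ 0.512.
p = a·p₁ + b·p₂ ≈ (-0.261, 0.871, -0.415); φ = arcsin(p_z) ≈ -24.54°, λ = atan2(p_y, p_x) ≈ 106.69°.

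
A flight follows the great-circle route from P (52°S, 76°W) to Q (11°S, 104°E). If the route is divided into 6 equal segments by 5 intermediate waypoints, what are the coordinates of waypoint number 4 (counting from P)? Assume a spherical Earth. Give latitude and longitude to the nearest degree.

The haversine formula gives a central angle δ ≈ 2.042 rad (117.0°) between the endpoints.
Interpolate at f = 4/6 with slerp weights a = sin((1−f)δ)/sin δ ≈ 0.706, b = sin(fδ)/sin δ ≈ 1.098.
p = a·p₁ + b·p₂ ≈ (-0.156, 0.624, -0.766); φ = arcsin(p_z) ≈ -50.00°, λ = atan2(p_y, p_x) ≈ 104.00°.

≈ (50°S, 104°E)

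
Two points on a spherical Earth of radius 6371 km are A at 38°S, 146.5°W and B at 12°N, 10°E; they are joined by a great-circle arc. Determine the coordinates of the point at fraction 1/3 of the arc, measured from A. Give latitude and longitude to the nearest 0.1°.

≈ 55.5°S, 76.2°W

Convert each endpoint to a unit vector on the sphere (x = cos φ cos λ, y = cos φ sin λ, z = sin φ).
The central angle between the endpoints is δ = arccos(p₁·p₂) ≈ 2.559 rad (146.6°).
Interpolate at f = 1/3 with slerp weights a = sin((1−f)δ)/sin δ ≈ 1.800, b = sin(fδ)/sin δ ≈ 1.368.
p = a·p₁ + b·p₂ ≈ (0.135, -0.551, -0.824); φ = arcsin(p_z) ≈ -55.47°, λ = atan2(p_y, p_x) ≈ -76.21°.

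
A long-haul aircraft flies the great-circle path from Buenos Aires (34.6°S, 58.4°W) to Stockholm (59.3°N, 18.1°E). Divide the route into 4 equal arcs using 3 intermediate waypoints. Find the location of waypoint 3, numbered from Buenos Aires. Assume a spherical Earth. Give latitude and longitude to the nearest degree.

Write both endpoints as unit vectors p₁, p₂ with components (cos φ cos λ, cos φ sin λ, sin φ).
The central angle between the endpoints is δ = arccos(p₁·p₂) ≈ 1.972 rad (113.0°).
Interpolate at f = 3/4 with slerp weights a = sin((1−f)δ)/sin δ ≈ 0.514, b = sin(fδ)/sin δ ≈ 1.081.
p = a·p₁ + b·p₂ ≈ (0.746, -0.189, 0.638); φ = arcsin(p_z) ≈ 39.65°, λ = atan2(p_y, p_x) ≈ -14.19°.

≈ (40°N, 14°W)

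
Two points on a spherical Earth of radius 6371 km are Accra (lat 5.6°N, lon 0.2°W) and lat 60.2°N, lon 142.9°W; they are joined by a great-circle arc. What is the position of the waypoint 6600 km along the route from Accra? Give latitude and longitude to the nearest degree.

≈ lat 60°N, lon 33°W

Convert each endpoint to a unit vector on the sphere (x = cos φ cos λ, y = cos φ sin λ, z = sin φ).
The central angle between the endpoints is δ = arccos(p₁·p₂) ≈ 1.885 rad (108.0°). The total great-circle distance is δ·R ≈ 1.885 × 6371 ≈ 12007 km, so the target fraction is f = 6600/12007 ≈ 0.550.
Interpolate at f ≈ 0.550 with slerp weights a = sin((1−f)δ)/sin δ ≈ 0.789, b = sin(fδ)/sin δ ≈ 0.905.
p = a·p₁ + b·p₂ ≈ (0.427, -0.274, 0.862); φ = arcsin(p_z) ≈ 59.53°, λ = atan2(p_y, p_x) ≈ -32.70°.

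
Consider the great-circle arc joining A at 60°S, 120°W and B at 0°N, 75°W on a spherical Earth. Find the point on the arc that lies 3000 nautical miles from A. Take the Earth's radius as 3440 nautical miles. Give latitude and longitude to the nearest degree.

The haversine formula gives a central angle δ ≈ 1.209 rad (69.3°) between the endpoints. The total great-circle distance is δ·R ≈ 1.209 × 3440 ≈ 4160 nmi, so the target fraction is f = 3000/4160 ≈ 0.721.
Interpolate at f ≈ 0.721 with slerp weights a = sin((1−f)δ)/sin δ ≈ 0.354, b = sin(fδ)/sin δ ≈ 0.819.
p = a·p₁ + b·p₂ ≈ (0.123, -0.944, -0.306); φ = arcsin(p_z) ≈ -17.84°, λ = atan2(p_y, p_x) ≈ -82.55°.

≈ 18°S, 83°W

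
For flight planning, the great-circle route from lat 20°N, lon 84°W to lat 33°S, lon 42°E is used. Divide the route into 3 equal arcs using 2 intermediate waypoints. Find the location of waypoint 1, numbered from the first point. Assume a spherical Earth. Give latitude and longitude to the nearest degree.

Write both endpoints as unit vectors p₁, p₂ with components (cos φ cos λ, cos φ sin λ, sin φ).
The central angle between the endpoints is δ = arccos(p₁·p₂) ≈ 2.278 rad (130.5°).
Interpolate at f = 1/3 with slerp weights a = sin((1−f)δ)/sin δ ≈ 1.313, b = sin(fδ)/sin δ ≈ 0.905.
p = a·p₁ + b·p₂ ≈ (0.693, -0.719, -0.044); φ = arcsin(p_z) ≈ -2.51°, λ = atan2(p_y, p_x) ≈ -46.06°.

≈ lat 3°S, lon 46°W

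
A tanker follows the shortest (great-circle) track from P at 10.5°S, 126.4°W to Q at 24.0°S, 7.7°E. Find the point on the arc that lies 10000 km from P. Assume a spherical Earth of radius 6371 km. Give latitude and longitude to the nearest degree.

The haversine formula gives a central angle δ ≈ 2.154 rad (123.4°) between the endpoints. The total great-circle distance is δ·R ≈ 2.154 × 6371 ≈ 13725 km, so the target fraction is f = 10000/13725 ≈ 0.729.
Interpolate at f ≈ 0.729 with slerp weights a = sin((1−f)δ)/sin δ ≈ 0.661, b = sin(fδ)/sin δ ≈ 1.198.
p = a·p₁ + b·p₂ ≈ (0.699, -0.377, -0.608); φ = arcsin(p_z) ≈ -37.44°, λ = atan2(p_y, p_x) ≈ -28.33°.

≈ 37°S, 28°W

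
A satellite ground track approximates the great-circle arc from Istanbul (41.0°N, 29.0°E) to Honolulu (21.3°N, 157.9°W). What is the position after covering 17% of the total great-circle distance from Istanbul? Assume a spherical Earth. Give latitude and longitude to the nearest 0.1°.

≈ (60.7°N, 34.0°E)

Write both endpoints as unit vectors p₁, p₂ with components (cos φ cos λ, cos φ sin λ, sin φ).
The central angle between the endpoints is δ = arccos(p₁·p₂) ≈ 2.049 rad (117.4°).
Interpolate at f = 0.17 with slerp weights a = sin((1−f)δ)/sin δ ≈ 1.117, b = sin(fδ)/sin δ ≈ 0.384.
p = a·p₁ + b·p₂ ≈ (0.405, 0.274, 0.872); φ = arcsin(p_z) ≈ 60.71°, λ = atan2(p_y, p_x) ≈ 34.04°.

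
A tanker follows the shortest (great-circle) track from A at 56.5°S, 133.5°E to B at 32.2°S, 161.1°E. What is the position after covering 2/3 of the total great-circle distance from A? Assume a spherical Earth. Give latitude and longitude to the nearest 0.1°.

The haversine formula gives a central angle δ ≈ 0.539 rad (30.9°) between the endpoints.
Interpolate at f = 2/3 with slerp weights a = sin((1−f)δ)/sin δ ≈ 0.348, b = sin(fδ)/sin δ ≈ 0.685.
p = a·p₁ + b·p₂ ≈ (-0.681, 0.327, -0.655); φ = arcsin(p_z) ≈ -40.95°, λ = atan2(p_y, p_x) ≈ 154.33°.

≈ 40.9°S, 154.3°E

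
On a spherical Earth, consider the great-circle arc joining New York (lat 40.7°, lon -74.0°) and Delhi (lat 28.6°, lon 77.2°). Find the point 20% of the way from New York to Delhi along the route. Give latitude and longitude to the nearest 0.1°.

≈ lat 58.6°, lon -56.3°

Convert each endpoint to a unit vector on the sphere (x = cos φ cos λ, y = cos φ sin λ, z = sin φ).
The central angle between the endpoints is δ = arccos(p₁·p₂) ≈ 1.845 rad (105.7°).
Interpolate at f = 0.20 with slerp weights a = sin((1−f)δ)/sin δ ≈ 1.034, b = sin(fδ)/sin δ ≈ 0.375.
p = a·p₁ + b·p₂ ≈ (0.289, -0.433, 0.854); φ = arcsin(p_z) ≈ 58.63°, λ = atan2(p_y, p_x) ≈ -56.27°.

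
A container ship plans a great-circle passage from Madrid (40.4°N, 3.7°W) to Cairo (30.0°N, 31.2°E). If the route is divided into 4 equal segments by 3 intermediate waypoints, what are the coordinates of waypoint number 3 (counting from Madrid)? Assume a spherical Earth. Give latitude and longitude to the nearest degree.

Write both endpoints as unit vectors p₁, p₂ with components (cos φ cos λ, cos φ sin λ, sin φ).
The central angle between the endpoints is δ = arccos(p₁·p₂) ≈ 0.526 rad (30.1°).
Interpolate at f = 3/4 with slerp weights a = sin((1−f)δ)/sin δ ≈ 0.261, b = sin(fδ)/sin δ ≈ 0.765.
p = a·p₁ + b·p₂ ≈ (0.766, 0.331, 0.552); φ = arcsin(p_z) ≈ 33.50°, λ = atan2(p_y, p_x) ≈ 23.36°.

≈ (34°N, 23°E)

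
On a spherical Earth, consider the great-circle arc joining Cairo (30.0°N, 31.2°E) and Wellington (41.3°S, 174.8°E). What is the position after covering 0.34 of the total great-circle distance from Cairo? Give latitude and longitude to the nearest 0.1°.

≈ 1.6°S, 72.6°E

The haversine formula gives a central angle δ ≈ 2.594 rad (148.6°) between the endpoints.
Interpolate at f = 0.34 with slerp weights a = sin((1−f)δ)/sin δ ≈ 1.901, b = sin(fδ)/sin δ ≈ 1.482.
p = a·p₁ + b·p₂ ≈ (0.299, 0.954, -0.028); φ = arcsin(p_z) ≈ -1.59°, λ = atan2(p_y, p_x) ≈ 72.58°.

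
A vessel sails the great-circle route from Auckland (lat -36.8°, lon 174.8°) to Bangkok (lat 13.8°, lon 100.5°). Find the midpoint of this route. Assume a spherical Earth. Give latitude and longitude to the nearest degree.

≈ lat -14°, lon 133°

Write both endpoints as unit vectors p₁, p₂ with components (cos φ cos λ, cos φ sin λ, sin φ).
The central angle between the endpoints is δ = arccos(p₁·p₂) ≈ 1.503 rad (86.1°).
Interpolate at f = 1/2 with slerp weights a = sin((1−f)δ)/sin δ ≈ 0.684, b = sin(fδ)/sin δ ≈ 0.684.
p = a·p₁ + b·p₂ ≈ (-0.667, 0.703, -0.247); φ = arcsin(p_z) ≈ -14.28°, λ = atan2(p_y, p_x) ≈ 133.48°.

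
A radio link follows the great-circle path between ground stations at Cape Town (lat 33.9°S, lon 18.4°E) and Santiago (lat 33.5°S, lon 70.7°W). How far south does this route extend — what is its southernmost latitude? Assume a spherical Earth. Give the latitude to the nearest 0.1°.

The great circle lies in the plane with unit normal n̂ = (p₁ × p₂)/|p₁ × p₂|.
Here n̂_z ≈ -0.730; the vertex latitude is φ_max = arccos|n̂_z| ≈ 43.1°.

≈ 43.1°S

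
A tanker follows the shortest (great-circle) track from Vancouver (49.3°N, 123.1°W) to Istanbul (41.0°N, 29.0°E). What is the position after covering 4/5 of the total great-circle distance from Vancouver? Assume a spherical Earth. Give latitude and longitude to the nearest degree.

Convert each endpoint to a unit vector on the sphere (x = cos φ cos λ, y = cos φ sin λ, z = sin φ).
The central angle between the endpoints is δ = arccos(p₁·p₂) ≈ 1.508 rad (86.4°).
Interpolate at f = 4/5 with slerp weights a = sin((1−f)δ)/sin δ ≈ 0.298, b = sin(fδ)/sin δ ≈ 0.936.
p = a·p₁ + b·p₂ ≈ (0.512, 0.180, 0.840); φ = arcsin(p_z) ≈ 57.13°, λ = atan2(p_y, p_x) ≈ 19.36°.

≈ (57°N, 19°E)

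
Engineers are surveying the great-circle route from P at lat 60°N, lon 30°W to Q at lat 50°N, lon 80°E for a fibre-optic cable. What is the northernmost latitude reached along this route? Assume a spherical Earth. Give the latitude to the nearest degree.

The great circle lies in the plane with unit normal n̂ = (p₁ × p₂)/|p₁ × p₂|.
Here n̂_z ≈ +0.363; the vertex latitude is φ_max = arccos|n̂_z| ≈ 68.7°.
Check via Clairaut: cos φ_max = |cos φ₁| · sin C = cos(60.0°)·sin(46.5°) ≈ 0.363, again giving ≈ 68.7°.

≈ 69°N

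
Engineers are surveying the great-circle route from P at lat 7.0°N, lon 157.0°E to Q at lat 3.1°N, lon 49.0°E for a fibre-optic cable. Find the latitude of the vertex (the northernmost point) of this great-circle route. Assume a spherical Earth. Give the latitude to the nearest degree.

The great circle lies in the plane with unit normal n̂ = (p₁ × p₂)/|p₁ × p₂|.
Here n̂_z ≈ -0.988; the vertex latitude is φ_max = arccos|n̂_z| ≈ 8.9°.

≈ 9°N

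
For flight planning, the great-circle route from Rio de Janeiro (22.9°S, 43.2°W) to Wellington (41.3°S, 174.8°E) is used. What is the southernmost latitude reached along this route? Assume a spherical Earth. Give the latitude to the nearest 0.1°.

The great circle lies in the plane with unit normal n̂ = (p₁ × p₂)/|p₁ × p₂|.
Here n̂_z ≈ -0.445; the vertex latitude is φ_max = arccos|n̂_z| ≈ 63.6°.
Check via Clairaut: cos φ_max = |cos φ₁| · sin C = cos(22.9°)·sin(151.1°) ≈ 0.445, again giving ≈ 63.6°.

≈ 63.6°S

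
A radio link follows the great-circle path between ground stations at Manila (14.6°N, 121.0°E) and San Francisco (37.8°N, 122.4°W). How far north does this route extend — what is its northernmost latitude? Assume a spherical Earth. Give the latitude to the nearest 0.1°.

The great circle lies in the plane with unit normal n̂ = (p₁ × p₂)/|p₁ × p₂|.
Here n̂_z ≈ +0.696; the vertex latitude is φ_max = arccos|n̂_z| ≈ 45.9°.
Check via Clairaut: cos φ_max = |cos φ₁| · sin C = cos(14.6°)·sin(46.0°) ≈ 0.696, again giving ≈ 45.9°.

≈ 45.9°N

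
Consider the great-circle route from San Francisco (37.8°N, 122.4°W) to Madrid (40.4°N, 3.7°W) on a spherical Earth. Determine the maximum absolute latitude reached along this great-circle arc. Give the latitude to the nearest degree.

≈ 58°N

The great circle lies in the plane with unit normal n̂ = (p₁ × p₂)/|p₁ × p₂|.
Here n̂_z ≈ +0.531; the vertex latitude is φ_max = arccos|n̂_z| ≈ 57.9°.
Check via Clairaut: cos φ_max = |cos φ₁| · sin C = cos(37.8°)·sin(42.2°) ≈ 0.531, again giving ≈ 57.9°.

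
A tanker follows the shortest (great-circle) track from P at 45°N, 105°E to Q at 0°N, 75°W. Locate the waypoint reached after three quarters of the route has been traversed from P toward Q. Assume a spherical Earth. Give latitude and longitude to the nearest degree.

≈ 34°N, 75°W

Write both endpoints as unit vectors p₁, p₂ with components (cos φ cos λ, cos φ sin λ, sin φ).
The central angle between the endpoints is δ = arccos(p₁·p₂) ≈ 2.356 rad (135.0°).
Interpolate at f = 3/4 with slerp weights a = sin((1−f)δ)/sin δ ≈ 0.786, b = sin(fδ)/sin δ ≈ 1.387.
p = a·p₁ + b·p₂ ≈ (0.215, -0.803, 0.556); φ = arcsin(p_z) ≈ 33.75°, λ = atan2(p_y, p_x) ≈ -75.00°.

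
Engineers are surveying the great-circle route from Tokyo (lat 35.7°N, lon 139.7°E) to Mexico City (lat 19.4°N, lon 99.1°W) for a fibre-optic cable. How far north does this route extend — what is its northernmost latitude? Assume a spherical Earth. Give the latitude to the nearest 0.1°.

≈ 48.0°N

The great circle lies in the plane with unit normal n̂ = (p₁ × p₂)/|p₁ × p₂|.
Here n̂_z ≈ +0.669; the vertex latitude is φ_max = arccos|n̂_z| ≈ 48.0°.
Check via Clairaut: cos φ_max = |cos φ₁| · sin C = cos(35.7°)·sin(55.5°) ≈ 0.669, again giving ≈ 48.0°.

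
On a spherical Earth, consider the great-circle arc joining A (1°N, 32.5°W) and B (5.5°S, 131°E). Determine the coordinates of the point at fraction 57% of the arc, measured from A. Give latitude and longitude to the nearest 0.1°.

≈ (15.7°S, 60.2°E)

Write both endpoints as unit vectors p₁, p₂ with components (cos φ cos λ, cos φ sin λ, sin φ).
The central angle between the endpoints is δ = arccos(p₁·p₂) ≈ 2.844 rad (162.9°).
Interpolate at f = 0.57 with slerp weights a = sin((1−f)δ)/sin δ ≈ 3.202, b = sin(fδ)/sin δ ≈ 3.402.
p = a·p₁ + b·p₂ ≈ (0.479, 0.835, -0.270); φ = arcsin(p_z) ≈ -15.67°, λ = atan2(p_y, p_x) ≈ 60.20°.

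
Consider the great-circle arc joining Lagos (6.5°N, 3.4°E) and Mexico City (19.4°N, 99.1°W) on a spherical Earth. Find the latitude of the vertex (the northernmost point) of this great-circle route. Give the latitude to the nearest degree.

≈ 22°N

The great circle lies in the plane with unit normal n̂ = (p₁ × p₂)/|p₁ × p₂|.
Here n̂_z ≈ -0.928; the vertex latitude is φ_max = arccos|n̂_z| ≈ 21.9°.
Check via Clairaut: cos φ_max = |cos φ₁| · sin C = cos(6.5°)·sin(69.0°) ≈ 0.928, again giving ≈ 21.9°.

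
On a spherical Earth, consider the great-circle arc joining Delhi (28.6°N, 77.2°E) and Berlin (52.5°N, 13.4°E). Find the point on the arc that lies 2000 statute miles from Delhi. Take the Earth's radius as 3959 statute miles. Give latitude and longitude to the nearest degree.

≈ (46°N, 48°E)

Convert each endpoint to a unit vector on the sphere (x = cos φ cos λ, y = cos φ sin λ, z = sin φ).
The central angle between the endpoints is δ = arccos(p₁·p₂) ≈ 0.907 rad (52.0°). The total great-circle distance is δ·R ≈ 0.907 × 3959 ≈ 3593 mi, so the target fraction is f = 2000/3593 ≈ 0.557.
Interpolate at f ≈ 0.557 with slerp weights a = sin((1−f)δ)/sin δ ≈ 0.497, b = sin(fδ)/sin δ ≈ 0.614.
p = a·p₁ + b·p₂ ≈ (0.460, 0.512, 0.725); φ = arcsin(p_z) ≈ 46.48°, λ = atan2(p_y, p_x) ≈ 48.04°.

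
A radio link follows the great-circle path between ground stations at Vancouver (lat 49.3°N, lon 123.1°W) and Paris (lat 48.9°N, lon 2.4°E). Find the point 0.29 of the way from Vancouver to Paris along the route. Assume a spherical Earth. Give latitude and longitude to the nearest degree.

From cos δ = sin φ₁ sin φ₂ + cos φ₁ cos φ₂ cos Δλ, the central angle is δ ≈ 1.243 rad (71.2°).
Interpolate at f = 0.29 with slerp weights a = sin((1−f)δ)/sin δ ≈ 0.816, b = sin(fδ)/sin δ ≈ 0.372.
p = a·p₁ + b·p₂ ≈ (-0.046, -0.435, 0.899); φ = arcsin(p_z) ≈ 64.04°, λ = atan2(p_y, p_x) ≈ -96.01°.

≈ lat 64°N, lon 96°W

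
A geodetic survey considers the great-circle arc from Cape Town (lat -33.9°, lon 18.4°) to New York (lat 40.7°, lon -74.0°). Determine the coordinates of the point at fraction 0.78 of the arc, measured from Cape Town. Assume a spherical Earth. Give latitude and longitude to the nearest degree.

≈ lat 27°, lon -49°

Write both endpoints as unit vectors p₁, p₂ with components (cos φ cos λ, cos φ sin λ, sin φ).
The central angle between the endpoints is δ = arccos(p₁·p₂) ≈ 1.971 rad (113.0°).
Interpolate at f = 0.78 with slerp weights a = sin((1−f)δ)/sin δ ≈ 0.456, b = sin(fδ)/sin δ ≈ 1.085.
p = a·p₁ + b·p₂ ≈ (0.586, -0.671, 0.453); φ = arcsin(p_z) ≈ 26.95°, λ = atan2(p_y, p_x) ≈ -48.87°.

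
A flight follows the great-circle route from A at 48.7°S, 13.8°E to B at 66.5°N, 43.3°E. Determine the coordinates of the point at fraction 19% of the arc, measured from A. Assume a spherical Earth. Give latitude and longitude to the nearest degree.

≈ 27°S, 19°E

Convert each endpoint to a unit vector on the sphere (x = cos φ cos λ, y = cos φ sin λ, z = sin φ).
The central angle between the endpoints is δ = arccos(p₁·p₂) ≈ 2.049 rad (117.4°).
Interpolate at f = 0.19 with slerp weights a = sin((1−f)δ)/sin δ ≈ 1.122, b = sin(fδ)/sin δ ≈ 0.427.
p = a·p₁ + b·p₂ ≈ (0.843, 0.293, -0.451); φ = arcsin(p_z) ≈ -26.79°, λ = atan2(p_y, p_x) ≈ 19.19°.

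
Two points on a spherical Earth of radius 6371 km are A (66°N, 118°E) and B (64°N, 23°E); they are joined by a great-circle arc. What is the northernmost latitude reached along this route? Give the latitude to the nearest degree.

≈ 73°N

The great circle lies in the plane with unit normal n̂ = (p₁ × p₂)/|p₁ × p₂|.
Here n̂_z ≈ -0.300; the vertex latitude is φ_max = arccos|n̂_z| ≈ 72.6°.
Check via Clairaut: cos φ_max = |cos φ₁| · sin C = cos(66.0°)·sin(47.5°) ≈ 0.300, again giving ≈ 72.6°.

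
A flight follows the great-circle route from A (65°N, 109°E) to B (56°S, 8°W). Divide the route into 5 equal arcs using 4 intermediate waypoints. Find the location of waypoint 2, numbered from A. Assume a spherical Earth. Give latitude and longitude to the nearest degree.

≈ (22°N, 44°E)

Convert each endpoint to a unit vector on the sphere (x = cos φ cos λ, y = cos φ sin λ, z = sin φ).
The central angle between the endpoints is δ = arccos(p₁·p₂) ≈ 2.603 rad (149.2°).
Interpolate at f = 2/5 with slerp weights a = sin((1−f)δ)/sin δ ≈ 1.951, b = sin(fδ)/sin δ ≈ 1.684.
p = a·p₁ + b·p₂ ≈ (0.664, 0.649, 0.372); φ = arcsin(p_z) ≈ 21.85°, λ = atan2(p_y, p_x) ≈ 44.32°.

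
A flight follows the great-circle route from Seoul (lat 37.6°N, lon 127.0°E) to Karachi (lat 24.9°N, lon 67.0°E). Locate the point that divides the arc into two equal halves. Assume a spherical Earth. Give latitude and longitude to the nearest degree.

Write both endpoints as unit vectors p₁, p₂ with components (cos φ cos λ, cos φ sin λ, sin φ).
The central angle between the endpoints is δ = arccos(p₁·p₂) ≈ 0.907 rad (52.0°).
Interpolate at f = 1/2 with slerp weights a = sin((1−f)δ)/sin δ ≈ 0.556, b = sin(fδ)/sin δ ≈ 0.556.
p = a·p₁ + b·p₂ ≈ (-0.068, 0.816, 0.574); φ = arcsin(p_z) ≈ 35.00°, λ = atan2(p_y, p_x) ≈ 94.77°.

≈ lat 35°N, lon 95°E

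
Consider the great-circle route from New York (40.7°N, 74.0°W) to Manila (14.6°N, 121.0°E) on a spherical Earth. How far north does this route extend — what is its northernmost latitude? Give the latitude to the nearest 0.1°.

≈ 76.9°N

The great circle lies in the plane with unit normal n̂ = (p₁ × p₂)/|p₁ × p₂|.
Here n̂_z ≈ -0.226; the vertex latitude is φ_max = arccos|n̂_z| ≈ 76.9°.
Check via Clairaut: cos φ_max = |cos φ₁| · sin C = cos(40.7°)·sin(17.4°) ≈ 0.226, again giving ≈ 76.9°.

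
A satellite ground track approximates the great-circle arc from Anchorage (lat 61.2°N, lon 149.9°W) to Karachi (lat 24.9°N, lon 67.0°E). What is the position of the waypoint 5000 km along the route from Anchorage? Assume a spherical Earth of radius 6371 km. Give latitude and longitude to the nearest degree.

≈ lat 65°N, lon 95°E

Convert each endpoint to a unit vector on the sphere (x = cos φ cos λ, y = cos φ sin λ, z = sin φ).
The central angle between the endpoints is δ = arccos(p₁·p₂) ≈ 1.551 rad (88.9°). The total great-circle distance is δ·R ≈ 1.551 × 6371 ≈ 9883 km, so the target fraction is f = 5000/9883 ≈ 0.506.
Interpolate at f ≈ 0.506 with slerp weights a = sin((1−f)δ)/sin δ ≈ 0.694, b = sin(fδ)/sin δ ≈ 0.707.
p = a·p₁ + b·p₂ ≈ (-0.039, 0.423, 0.906); φ = arcsin(p_z) ≈ 64.89°, λ = atan2(p_y, p_x) ≈ 95.22°.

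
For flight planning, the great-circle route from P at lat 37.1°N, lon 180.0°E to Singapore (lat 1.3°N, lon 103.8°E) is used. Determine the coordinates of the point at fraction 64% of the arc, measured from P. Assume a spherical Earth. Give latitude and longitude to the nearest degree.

≈ lat 18°N, lon 127°E

From cos δ = sin φ₁ sin φ₂ + cos φ₁ cos φ₂ cos Δλ, the central angle is δ ≈ 1.365 rad (78.2°).
Interpolate at f = 0.64 with slerp weights a = sin((1−f)δ)/sin δ ≈ 0.482, b = sin(fδ)/sin δ ≈ 0.783.
p = a·p₁ + b·p₂ ≈ (-0.571, 0.760, 0.309); φ = arcsin(p_z) ≈ 17.97°, λ = atan2(p_y, p_x) ≈ 126.92°.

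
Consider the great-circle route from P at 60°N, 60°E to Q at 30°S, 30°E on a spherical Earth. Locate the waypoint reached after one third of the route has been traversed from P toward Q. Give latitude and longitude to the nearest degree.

Write both endpoints as unit vectors p₁, p₂ with components (cos φ cos λ, cos φ sin λ, sin φ).
The central angle between the endpoints is δ = arccos(p₁·p₂) ≈ 1.629 rad (93.3°).
Interpolate at f = 1/3 with slerp weights a = sin((1−f)δ)/sin δ ≈ 0.886, b = sin(fδ)/sin δ ≈ 0.518.
p = a·p₁ + b·p₂ ≈ (0.610, 0.608, 0.509); φ = arcsin(p_z) ≈ 30.58°, λ = atan2(p_y, p_x) ≈ 44.91°.

≈ 31°N, 45°E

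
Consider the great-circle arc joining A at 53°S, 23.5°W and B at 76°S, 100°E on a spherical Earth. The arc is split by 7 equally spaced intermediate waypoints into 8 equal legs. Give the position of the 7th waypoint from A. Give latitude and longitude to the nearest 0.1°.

Write both endpoints as unit vectors p₁, p₂ with components (cos φ cos λ, cos φ sin λ, sin φ).
The central angle between the endpoints is δ = arccos(p₁·p₂) ≈ 0.803 rad (46.0°).
Interpolate at f = 7/8 with slerp weights a = sin((1−f)δ)/sin δ ≈ 0.139, b = sin(fδ)/sin δ ≈ 0.898.
p = a·p₁ + b·p₂ ≈ (0.039, 0.181, -0.983); φ = arcsin(p_z) ≈ -79.35°, λ = atan2(p_y, p_x) ≈ 77.77°.

≈ 79.4°S, 77.8°E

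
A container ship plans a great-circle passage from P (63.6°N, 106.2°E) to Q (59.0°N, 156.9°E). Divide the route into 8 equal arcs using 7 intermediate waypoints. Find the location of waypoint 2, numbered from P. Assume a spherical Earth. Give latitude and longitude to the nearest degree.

≈ (64°N, 120°E)

The haversine formula gives a central angle δ ≈ 0.421 rad (24.1°) between the endpoints.
Interpolate at f = 2/8 with slerp weights a = sin((1−f)δ)/sin δ ≈ 0.760, b = sin(fδ)/sin δ ≈ 0.257.
p = a·p₁ + b·p₂ ≈ (-0.216, 0.376, 0.901); φ = arcsin(p_z) ≈ 64.28°, λ = atan2(p_y, p_x) ≈ 119.86°.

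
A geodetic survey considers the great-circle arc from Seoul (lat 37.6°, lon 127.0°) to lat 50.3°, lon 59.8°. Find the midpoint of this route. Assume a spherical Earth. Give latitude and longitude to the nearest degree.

The haversine formula gives a central angle δ ≈ 0.843 rad (48.3°) between the endpoints.
Interpolate at f = 1/2 with slerp weights a = sin((1−f)δ)/sin δ ≈ 0.548, b = sin(fδ)/sin δ ≈ 0.548.
p = a·p₁ + b·p₂ ≈ (-0.085, 0.649, 0.756); φ = arcsin(p_z) ≈ 49.10°, λ = atan2(p_y, p_x) ≈ 97.48°.

≈ lat 49°, lon 97°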